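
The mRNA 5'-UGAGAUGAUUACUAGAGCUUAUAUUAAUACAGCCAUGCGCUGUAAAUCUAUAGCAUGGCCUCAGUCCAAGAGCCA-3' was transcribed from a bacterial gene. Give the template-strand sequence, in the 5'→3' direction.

Replace U with T to get the coding DNA strand: TGAGATGATTACTAGAGCTTATATTAATACAGCCATGCGCTGTAAATCTATAGCATGGCCTCAGTCCAAGAGCCA. The template strand is its reverse complement (complement ACTCTACTAATGATCTCGAATATAATTATGTCGGTACGCGACATTTAGATATCGTACCGGAGTCAGGTTCTCGGT, then reverse).

5′-TGGCTCTTGGACTGAGGCCATGCTATAGATTTACAGCGCATGGCTGTATTAATATAAGCTCTAGTAATCATCTCA-3′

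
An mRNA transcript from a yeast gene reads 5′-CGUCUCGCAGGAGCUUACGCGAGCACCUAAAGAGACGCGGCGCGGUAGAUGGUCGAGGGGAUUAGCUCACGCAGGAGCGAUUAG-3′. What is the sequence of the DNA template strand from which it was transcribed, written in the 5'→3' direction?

Replace U with T to get the coding DNA strand: CGTCTCGCAGGAGCTTACGCGAGCACCTAAAGAGACGCGGCGCGGTAGATGGTCGAGGGGATTAGCTCACGCAGGAGCGATTAG. The template strand is its reverse complement (complement GCAGAGCGTCCTCGAATGCGCTCGTGGATTTCTCTGCGCCGCGCCATCTACCAGCTCCCCTAATCGAGTGCGTCCTCGCTAATC, then reverse).

5'-CTAATCGCTCCTGCGTGAGCTAATCCCCTCGACCATCTACCGCGCCGCGTCTCTTTAGGTGCTCGCGTAAGCTCCTGCGAGACG-3'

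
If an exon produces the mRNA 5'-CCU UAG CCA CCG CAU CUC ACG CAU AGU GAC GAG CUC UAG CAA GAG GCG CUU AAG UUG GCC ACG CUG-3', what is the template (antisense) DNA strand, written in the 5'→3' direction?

5'-CAGCGTGGCCAACTTAAGCGCCTCTTGCTAGAGCTCGTCACTATGCGTGAGATGCGGTGGCTAAGG-3'

Replace U with T to get the coding DNA strand: CCTTAGCCACCGCATCTCACGCATAGTGACGAGCTCTAGCAAGAGGCGCTTAAGTTGGCCACGCTG. The template strand is its reverse complement (complement GGAATCGGTGGCGTAGAGTGCGTATCACTGCTCGAGATCGTTCTCCGCGAATTCAACCGGTGCGAC, then reverse).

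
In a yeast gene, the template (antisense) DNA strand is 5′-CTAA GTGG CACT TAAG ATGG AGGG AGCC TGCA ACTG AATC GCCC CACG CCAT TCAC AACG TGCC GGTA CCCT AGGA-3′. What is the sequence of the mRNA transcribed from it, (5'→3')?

RNA polymerase reads the template 3'→5' and synthesizes mRNA 5'→3' by base-pairing (A→U, T→A, G↔C). The complement of the template is GATTCACCGTGAATTCTACCTCCCTCGGACGTTGACTTAGCGGGGTGCGGTAAGTGTTGCACGGCCATGGGATCCT; antiparallel, so 5'→3' the coding strand is TCCTAGGGTACCGGCACGTTGTGAATGGCGTGGGGCGATTCAGTTGCAGGCTCCCTCCATCTTAAGTGCCACTTAG. Replace T with U for the mRNA.

5'-UCCUAGGGUACCGGCACGUUGUGAAUGGCGUGGGGCGAUUCAGUUGCAGGCUCCCUCCAUCUUAAGUGCCACUUAG-3'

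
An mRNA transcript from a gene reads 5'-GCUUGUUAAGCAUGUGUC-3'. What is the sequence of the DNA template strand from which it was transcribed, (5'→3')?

5'-GACACATGCTTAACAAGC-3'

Replace U with T to get the coding DNA strand: GCTTGTTAAGCATGTGTC. The template strand is its reverse complement (complement CGAACAATTCGTACACAG, then reverse).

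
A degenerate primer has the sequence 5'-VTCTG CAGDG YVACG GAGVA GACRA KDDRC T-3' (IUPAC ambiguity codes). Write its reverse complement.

5'-AGYHHMTYGTCTBCTCCGTBRCHCTGCAGAB-3'

Standard pairs A↔T, G↔C; ambiguity codes pair R↔Y, K↔M, D↔H, V↔B. Complement (BAGACGTCHCRBTGCCTCBTCTGYTMHHYGA), then reverse for 5'→3'.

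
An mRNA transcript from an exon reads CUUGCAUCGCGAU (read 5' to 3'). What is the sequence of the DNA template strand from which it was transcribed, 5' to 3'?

Replace U with T to get the coding DNA strand: CTTGCATCGCGAT. The template strand is its reverse complement (complement GAACGTAGCGCTA, then reverse).

5′-ATCGCGATGCAAG-3′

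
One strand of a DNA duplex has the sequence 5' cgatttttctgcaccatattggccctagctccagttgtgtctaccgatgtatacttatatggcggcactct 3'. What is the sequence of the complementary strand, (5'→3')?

The complement of CGATTTTTCTGCACCATATTGGCCCTAGCTCCAGTTGTGTCTACCGATGTATACTTATATGGCGGCACTCT is GCTAAAAAGACGTGGTATAACCGGGATCGAGGTCAACACAGATGGCTACATATGAATATACCGCCGTGAGA (A↔T, G↔C). DNA strands are antiparallel, so the complementary strand runs 3'→5'; reversing gives the 5'→3' form.

5′-AGAGTGCCGCCATATAAGTATACATCGGTAGACACAACTGGAGCTAGGGCCAATATGGTGCAGAAAAATCG-3′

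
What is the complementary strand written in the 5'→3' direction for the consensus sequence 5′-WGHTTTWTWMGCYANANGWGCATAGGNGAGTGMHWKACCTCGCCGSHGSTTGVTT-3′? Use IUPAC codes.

5'-AABCAASCDSCGGCGAGGTMWDKCACTCNCCTATGCWCNTNTRGCKWAWAAADCW-3'

Standard pairs A↔T, G↔C; ambiguity codes pair Y↔R, M↔K, W↔W, S↔S, H↔D, V↔B, N↔N. Complement (WCDAAAWAWKCGRTNTNCWCGTATCCNCTCACKDWMTGGAGCGGCSDCSAACBAA), then reverse for 5'→3'.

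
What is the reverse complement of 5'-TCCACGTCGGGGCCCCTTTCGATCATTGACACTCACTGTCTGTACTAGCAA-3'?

Reading the sequence 3'→5' and pairing each base (A↔T, G↔C) gives the reverse complement directly.

5'-TTGCTAGTACAGACAGTGAGTGTCAATGATCGAAAGGGGCCCCGACGTGGA-3'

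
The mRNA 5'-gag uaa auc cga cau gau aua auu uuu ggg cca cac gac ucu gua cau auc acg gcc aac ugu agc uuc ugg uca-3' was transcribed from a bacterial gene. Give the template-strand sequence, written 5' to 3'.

5'-TGACCAGAAGCTACAGTTGGCCGTGATATGTACAGAGTCGTGTGGCCCAAAAATTATATCATGTCGGATTTACTC-3'

Replace U with T to get the coding DNA strand: GAGTAAATCCGACATGATATAATTTTTGGGCCACACGACTCTGTACATATCACGGCCAACTGTAGCTTCTGGTCA. The template strand is its reverse complement (complement CTCATTTAGGCTGTACTATATTAAAAACCCGGTGTGCTGAGACATGTATAGTGCCGGTTGACATCGAAGACCAGT, then reverse).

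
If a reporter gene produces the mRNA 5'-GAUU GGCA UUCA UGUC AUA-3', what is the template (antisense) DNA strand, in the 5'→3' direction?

5'-TATGACATGAATGCCAATC-3'

Replace U with T to get the coding DNA strand: GATTGGCATTCATGTCATA. The template strand is its reverse complement (complement CTAACCGTAAGTACAGTAT, then reverse).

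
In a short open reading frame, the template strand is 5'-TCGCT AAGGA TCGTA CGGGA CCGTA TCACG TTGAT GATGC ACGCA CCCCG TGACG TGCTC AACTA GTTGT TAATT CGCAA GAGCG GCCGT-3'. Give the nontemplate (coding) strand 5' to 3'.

The coding strand is complementary and antiparallel to the template: take the complement (A↔T, G↔C) and reverse.

5′-ACGGCCGCTCTTGCGAATTAACAACTAGTTGAGCACGTCACGGGGTGCGTGCATCATCAACGTGATACGGTCCCGTACGATCCTTAGCGA-3′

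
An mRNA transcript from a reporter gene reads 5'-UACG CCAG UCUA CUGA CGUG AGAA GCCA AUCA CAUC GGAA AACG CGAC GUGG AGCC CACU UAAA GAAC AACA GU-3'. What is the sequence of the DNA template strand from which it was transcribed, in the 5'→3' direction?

5′-ACTGTTGTTCTTTAAGTGGGCTCCACGTCGCGTTTTCCGATGTGATTGGCTTCTCACGTCAGTAGACTGGCGTA-3′

Replace U with T to get the coding DNA strand: TACGCCAGTCTACTGACGTGAGAAGCCAATCACATCGGAAAACGCGACGTGGAGCCCACTTAAAGAACAACAGT. The template strand is its reverse complement (complement ATGCGGTCAGATGACTGCACTCTTCGGTTAGTGTAGCCTTTTGCGCTGCACCTCGGGTGAATTTCTTGTTGTCA, then reverse).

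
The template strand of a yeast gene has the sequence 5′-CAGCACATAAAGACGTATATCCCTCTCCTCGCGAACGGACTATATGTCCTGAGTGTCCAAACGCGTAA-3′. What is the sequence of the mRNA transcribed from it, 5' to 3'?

5'-UUACGCGUUUGGACACUCAGGACAUAUAGUCCGUUCGCGAGGAGAGGGAUAUACGUCUUUAUGUGCUG-3'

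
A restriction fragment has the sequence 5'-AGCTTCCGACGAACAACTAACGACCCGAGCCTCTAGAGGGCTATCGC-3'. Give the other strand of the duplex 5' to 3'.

5'-GCGATAGCCCTCTAGAGGCTCGGGTCGTTAGTTGTTCGTCGGAAGCT-3'

Pairing A↔T and G↔C gives TCGAAGGCTGCTTGTTGATTGCTGGGCTCGGAGATCTCCCGATAGCG, running 3'→5'. Reverse for the 5'→3' convention.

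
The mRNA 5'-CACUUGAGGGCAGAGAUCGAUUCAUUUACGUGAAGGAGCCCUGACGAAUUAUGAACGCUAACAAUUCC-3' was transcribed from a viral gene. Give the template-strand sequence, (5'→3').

5′-GGAATTGTTAGCGTTCATAATTCGTCAGGGCTCCTTCACGTAAATGAATCGATCTCTGCCCTCAAGTG-3′

Replace U with T to get the coding DNA strand: CACTTGAGGGCAGAGATCGATTCATTTACGTGAAGGAGCCCTGACGAATTATGAACGCTAACAATTCC. The template strand is its reverse complement (complement GTGAACTCCCGTCTCTAGCTAAGTAAATGCACTTCCTCGGGACTGCTTAATACTTGCGATTGTTAAGG, then reverse).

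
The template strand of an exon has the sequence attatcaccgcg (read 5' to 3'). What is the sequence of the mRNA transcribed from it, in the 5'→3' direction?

RNA polymerase reads the template 3'→5' and synthesizes mRNA 5'→3' by base-pairing (A→U, T→A, G↔C). The complement of the template is TAATAGTGGCGC; antiparallel, so 5'→3' the coding strand is CGCGGTGATAAT. Replace T with U for the mRNA.

5'-CGCGGUGAUAAU-3'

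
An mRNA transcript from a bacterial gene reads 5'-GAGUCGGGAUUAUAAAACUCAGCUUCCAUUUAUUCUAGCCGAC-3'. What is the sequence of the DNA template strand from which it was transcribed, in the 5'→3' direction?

5'-GTCGGCTAGAATAAATGGAAGCTGAGTTTTATAATCCCGACTC-3'

Replace U with T to get the coding DNA strand: GAGTCGGGATTATAAAACTCAGCTTCCATTTATTCTAGCCGAC. The template strand is its reverse complement (complement CTCAGCCCTAATATTTTGAGTCGAAGGTAAATAAGATCGGCTG, then reverse).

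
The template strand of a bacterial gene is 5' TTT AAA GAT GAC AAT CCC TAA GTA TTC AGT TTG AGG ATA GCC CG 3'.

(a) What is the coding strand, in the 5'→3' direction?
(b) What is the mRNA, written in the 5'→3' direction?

(a) The coding strand is the reverse complement of the template: complement AAATTTCTACTGTTAGGGATTCATAAGTCAAACTCCTATCGGGC, then reverse.
(b) mRNA has the coding-strand sequence with T→U.

(a) 5'-CGGGCTATCCTCAAACTGAATACTTAGGGATTGTCATCTTTAAA-3'
(b) 5'-CGGGCUAUCCUCAAACUGAAUACUUAGGGAUUGUCAUCUUUAAA-3'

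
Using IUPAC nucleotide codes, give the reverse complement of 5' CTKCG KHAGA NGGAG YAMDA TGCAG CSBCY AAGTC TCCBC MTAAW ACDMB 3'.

5'-VKHGTWTTAKGVGGAGACTTRGVSGCTGCATHKTRCTCCNTCTDMCGMAG-3'

Standard pairs A↔T, G↔C; ambiguity codes pair Y↔R, M↔K, W↔W, S↔S, B↔V, D↔H, N↔N. Complement (GAMGCMDTCTNCCTCRTKHTACGTCGSVGRTTCAGAGGVGKATTWTGHKV), then reverse for 5'→3'.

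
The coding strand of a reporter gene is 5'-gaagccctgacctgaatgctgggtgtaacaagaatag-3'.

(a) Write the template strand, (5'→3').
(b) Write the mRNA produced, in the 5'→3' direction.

(a) The template strand is the reverse complement of the coding strand: complement CTTCGGGACTGGACTTACGACCCACATTGTTCTTATC, then reverse.
(b) mRNA matches the coding strand with T→U.

(a) 5′-CTATTCTTGTTACACCCAGCATTCAGGTCAGGGCTTC-3′
(b) 5'-GAAGCCCUGACCUGAAUGCUGGGUGUAACAAGAAUAG-3'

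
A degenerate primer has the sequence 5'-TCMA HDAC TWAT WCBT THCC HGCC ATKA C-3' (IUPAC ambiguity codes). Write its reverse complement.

5′-GTMATGGCDGGDAAVGWATWAGTHDTKGA-3′

Standard pairs A↔T, G↔C; ambiguity codes pair M↔K, W↔W, B↔V, D↔H. Complement (AGKTDHTGAWTAWGVAADGGDCGGTAMTG), then reverse for 5'→3'.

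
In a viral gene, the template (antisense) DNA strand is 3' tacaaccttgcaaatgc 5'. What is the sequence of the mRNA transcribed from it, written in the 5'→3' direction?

5'-AUGUUGGAACGUUUACG-3'

Reading the template 3'→5' as shown, RNA polymerase pairs each base (A→U, T→A, G↔C) to build mRNA 5'→3' directly.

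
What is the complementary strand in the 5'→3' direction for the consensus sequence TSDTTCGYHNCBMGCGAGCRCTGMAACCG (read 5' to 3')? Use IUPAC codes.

Standard pairs A↔T, G↔C; ambiguity codes pair R↔Y, M↔K, S↔S, B↔V, D↔H, N↔N. Complement (ASHAAGCRDNGVKCGCTCGYGACKTTGGC), then reverse for 5'→3'.

5′-CGGTTKCAGYGCTCGCKVGNDRCGAAHSA-3′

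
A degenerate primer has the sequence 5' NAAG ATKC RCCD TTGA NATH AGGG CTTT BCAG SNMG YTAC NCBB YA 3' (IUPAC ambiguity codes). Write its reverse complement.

5'-TRVVGNGTARCKNSCTGVAAAGCCCTDATNTCAAHGGYGMATCTTN-3'

Standard pairs A↔T, G↔C; ambiguity codes pair R↔Y, M↔K, S↔S, B↔V, D↔H, N↔N. Complement (NTTCTAMGYGGHAACTNTADTCCCGAAAVGTCSNKCRATGNGVVRT), then reverse for 5'→3'.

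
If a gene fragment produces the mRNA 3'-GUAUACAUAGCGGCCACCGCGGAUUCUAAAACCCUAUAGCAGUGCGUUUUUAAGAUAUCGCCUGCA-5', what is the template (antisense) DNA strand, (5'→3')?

Written 5'→3' the mRNA is ACGUCCGCUAUAGAAUUUUUGCGUGACGAUAUCCCAAAAUCUUAGGCGCCACCGGCGAUACAUAUG, so the coding DNA strand is ACGTCCGCTATAGAATTTTTGCGTGACGATATCCCAAAATCTTAGGCGCCACCGGCGATACATATG. The template is its reverse complement.

5'-CATATGTATCGCCGGTGGCGCCTAAGATTTTGGGATATCGTCACGCAAAAATTCTATAGCGGACGT-3'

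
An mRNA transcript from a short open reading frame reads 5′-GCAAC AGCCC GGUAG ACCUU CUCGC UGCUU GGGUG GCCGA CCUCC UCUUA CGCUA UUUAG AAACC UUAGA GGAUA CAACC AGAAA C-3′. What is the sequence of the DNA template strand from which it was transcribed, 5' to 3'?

5'-GTTTCTGGTTGTATCCTCTAAGGTTTCTAAATAGCGTAAGAGGAGGTCGGCCACCCAAGCAGCGAGAAGGTCTACCGGGCTGTTGC-3'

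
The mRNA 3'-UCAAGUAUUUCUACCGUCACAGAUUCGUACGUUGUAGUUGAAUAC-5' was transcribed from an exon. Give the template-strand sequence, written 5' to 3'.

5′-AGTTCATAAAGATGGCAGTGTCTAAGCATGCAACATCAACTTATG-3′

Written 5'→3' the mRNA is CAUAAGUUGAUGUUGCAUGCUUAGACACUGCCAUCUUUAUGAACU, so the coding DNA strand is CATAAGTTGATGTTGCATGCTTAGACACTGCCATCTTTATGAACT. The template is its reverse complement.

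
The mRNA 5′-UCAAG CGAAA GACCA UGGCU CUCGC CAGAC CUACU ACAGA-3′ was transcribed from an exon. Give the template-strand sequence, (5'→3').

Replace U with T to get the coding DNA strand: TCAAGCGAAAGACCATGGCTCTCGCCAGACCTACTACAGA. The template strand is its reverse complement (complement AGTTCGCTTTCTGGTACCGAGAGCGGTCTGGATGATGTCT, then reverse).

5'-TCTGTAGTAGGTCTGGCGAGAGCCATGGTCTTTCGCTTGA-3'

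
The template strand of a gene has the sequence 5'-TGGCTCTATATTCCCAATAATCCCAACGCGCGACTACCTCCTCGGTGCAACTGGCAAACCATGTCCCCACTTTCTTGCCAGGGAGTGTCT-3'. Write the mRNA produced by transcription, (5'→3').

The mRNA has the sequence of the coding strand (reverse complement of the template) with T→U. Reverse complement of TGGCTCTATATTCCCAATAATCCCAACGCGCGACTACCTCCTCGGTGCAACTGGCAAACCATGTCCCCACTTTCTTGCCAGGGAGTGTCT is AGACACTCCCTGGCAAGAAAGTGGGGACATGGTTTGCCAGTTGCACCGAGGAGGTAGTCGCGCGTTGGGATTATTGGGAATATAGAGCCA; then T→U.

5'-AGACACUCCCUGGCAAGAAAGUGGGGACAUGGUUUGCCAGUUGCACCGAGGAGGUAGUCGCGCGUUGGGAUUAUUGGGAAUAUAGAGCCA-3'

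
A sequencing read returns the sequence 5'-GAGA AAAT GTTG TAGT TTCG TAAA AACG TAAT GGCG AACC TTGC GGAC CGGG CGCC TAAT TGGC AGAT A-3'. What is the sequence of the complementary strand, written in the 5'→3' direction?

5'-TATCTGCCAATTAGGCGCCCGGTCCGCAAGGTTCGCCATTACGTTTTTACGAAACTACAACATTTTCTC-3'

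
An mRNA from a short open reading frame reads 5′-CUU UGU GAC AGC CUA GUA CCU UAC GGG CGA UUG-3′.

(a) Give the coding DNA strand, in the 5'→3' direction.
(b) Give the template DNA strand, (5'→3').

(a) 5'-CTTTGTGACAGCCTAGTACCTTACGGGCGATTG-3'
(b) 5'-CAATCGCCCGTAAGGTACTAGGCTGTCACAAAG-3'

(a) The coding strand matches the mRNA with U→T.
(b) The template strand is the reverse complement of the coding strand.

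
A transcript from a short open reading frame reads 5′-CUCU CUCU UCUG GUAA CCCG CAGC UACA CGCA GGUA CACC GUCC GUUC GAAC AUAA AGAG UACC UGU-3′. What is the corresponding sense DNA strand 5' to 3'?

The coding DNA strand has the same 5'→3' sequence as the mRNA with U replaced by T.

5′-CTCTCTCTTCTGGTAACCCGCAGCTACACGCAGGTACACCGTCCGTTCGAACATAAAGAGTACCTGT-3′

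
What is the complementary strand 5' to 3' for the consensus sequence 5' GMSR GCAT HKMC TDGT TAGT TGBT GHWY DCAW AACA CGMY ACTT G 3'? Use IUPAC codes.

Standard pairs A↔T, G↔C; ambiguity codes pair R↔Y, M↔K, W↔W, S↔S, B↔V, D↔H. Complement (CKSYCGTADMKGAHCAATCAACVACDWRHGTWTTGTGCKRTGAAC), then reverse for 5'→3'.

5'-CAAGTRKCGTGTTWTGHRWDCAVCAACTAACHAGKMDATGCYSKC-3'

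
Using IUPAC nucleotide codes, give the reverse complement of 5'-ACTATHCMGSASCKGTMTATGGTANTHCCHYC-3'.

Standard pairs A↔T, G↔C; ambiguity codes pair Y↔R, M↔K, S↔S, H↔D, N↔N. Complement (TGATADGKCSTSGMCAKATACCATNADGGDRG), then reverse for 5'→3'.

5′-GRDGGDANTACCATAKACMGSTSCKGDATAGT-3′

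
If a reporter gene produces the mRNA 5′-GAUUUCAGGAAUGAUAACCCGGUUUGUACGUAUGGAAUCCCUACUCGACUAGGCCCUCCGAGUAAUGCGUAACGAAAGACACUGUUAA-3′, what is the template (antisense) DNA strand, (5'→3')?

5'-TTAACAGTGTCTTTCGTTACGCATTACTCGGAGGGCCTAGTCGAGTAGGGATTCCATACGTACAAACCGGGTTATCATTCCTGAAATC-3'

Replace U with T to get the coding DNA strand: GATTTCAGGAATGATAACCCGGTTTGTACGTATGGAATCCCTACTCGACTAGGCCCTCCGAGTAATGCGTAACGAAAGACACTGTTAA. The template strand is its reverse complement (complement CTAAAGTCCTTACTATTGGGCCAAACATGCATACCTTAGGGATGAGCTGATCCGGGAGGCTCATTACGCATTGCTTTCTGTGACAATT, then reverse).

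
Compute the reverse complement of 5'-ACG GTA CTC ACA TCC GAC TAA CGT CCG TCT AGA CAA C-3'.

5'-GTTGTCTAGACGGACGTTAGTCGGATGTGAGTACCGT-3'

Complement each base (A↔T, G↔C): TGCCATGAGTGTAGGCTGATTGCAGGCAGATCTGTTG. Then reverse.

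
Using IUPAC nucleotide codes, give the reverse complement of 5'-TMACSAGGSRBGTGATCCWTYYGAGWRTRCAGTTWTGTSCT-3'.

5'-AGSACAWAACTGYAYWCTCRRAWGGATCACVYSCCTSGTKA-3'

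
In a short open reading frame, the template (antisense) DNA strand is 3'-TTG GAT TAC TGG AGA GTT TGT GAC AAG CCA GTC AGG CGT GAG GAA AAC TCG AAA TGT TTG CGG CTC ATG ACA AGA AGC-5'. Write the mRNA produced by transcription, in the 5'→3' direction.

Reading the template 3'→5' as shown, RNA polymerase pairs each base (A→U, T→A, G↔C) to build mRNA 5'→3' directly.

5'-AACCUAAUGACCUCUCAAACACUGUUCGGUCAGUCCGCACUCCUUUUGAGCUUUACAAACGCCGAGUACUGUUCUUCG-3'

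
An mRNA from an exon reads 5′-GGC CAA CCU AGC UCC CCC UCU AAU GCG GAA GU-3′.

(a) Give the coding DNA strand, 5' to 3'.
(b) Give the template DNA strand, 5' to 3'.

(a) 5'-GGCCAACCTAGCTCCCCCTCTAATGCGGAAGT-3'
(b) 5'-ACTTCCGCATTAGAGGGGGAGCTAGGTTGGCC-3'

(a) The coding strand matches the mRNA with U→T.
(b) The template strand is the reverse complement of the coding strand.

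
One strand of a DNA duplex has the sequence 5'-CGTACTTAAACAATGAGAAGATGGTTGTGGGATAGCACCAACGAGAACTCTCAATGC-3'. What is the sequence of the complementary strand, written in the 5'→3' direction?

Pairing A↔T and G↔C gives GCATGAATTTGTTACTCTTCTACCAACACCCTATCGTGGTTGCTCTTGAGAGTTACG, running 3'→5'. Reverse for the 5'→3' convention.

5′-GCATTGAGAGTTCTCGTTGGTGCTATCCCACAACCATCTTCTCATTGTTTAAGTACG-3′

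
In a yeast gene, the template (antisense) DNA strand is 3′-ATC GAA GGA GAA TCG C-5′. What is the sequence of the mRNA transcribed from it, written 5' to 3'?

5'-UAGCUUCCUCUUAGCG-3'

Reading the template 3'→5' as shown, RNA polymerase pairs each base (A→U, T→A, G↔C) to build mRNA 5'→3' directly.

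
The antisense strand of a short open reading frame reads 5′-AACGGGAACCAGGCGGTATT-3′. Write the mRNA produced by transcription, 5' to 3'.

5'-AAUACCGCCUGGUUCCCGUU-3'

The mRNA has the sequence of the coding strand (reverse complement of the template) with T→U. Reverse complement of AACGGGAACCAGGCGGTATT is AATACCGCCTGGTTCCCGTT; then T→U.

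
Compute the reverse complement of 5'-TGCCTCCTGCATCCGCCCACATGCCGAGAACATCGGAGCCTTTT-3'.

5'-AAAAGGCTCCGATGTTCTCGGCATGTGGGCGGATGCAGGAGGCA-3'

Complement each base (A↔T, G↔C): ACGGAGGACGTAGGCGGGTGTACGGCTCTTGTAGCCTCGGAAAA. Then reverse.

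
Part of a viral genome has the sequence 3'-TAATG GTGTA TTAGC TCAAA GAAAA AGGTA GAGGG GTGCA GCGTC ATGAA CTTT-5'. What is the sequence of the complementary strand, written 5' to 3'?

5'-ATTACCACATAATCGAGTTTCTTTTTCCATCTCCCCACGTCGCAGTACTTGAAA-3'

The strand is given 3'→5', so its complement runs 5'→3' in the same left-to-right order: pair each base A↔T, G↔C.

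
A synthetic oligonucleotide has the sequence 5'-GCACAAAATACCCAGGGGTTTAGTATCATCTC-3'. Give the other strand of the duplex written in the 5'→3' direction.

5'-GAGATGATACTAAACCCCTGGGTATTTTGTGC-3'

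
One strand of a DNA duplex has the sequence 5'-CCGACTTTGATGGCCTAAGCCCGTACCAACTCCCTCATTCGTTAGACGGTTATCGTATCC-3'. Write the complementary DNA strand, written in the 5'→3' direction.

Pairing A↔T and G↔C gives GGCTGAAACTACCGGATTCGGGCATGGTTGAGGGAGTAAGCAATCTGCCAATAGCATAGG, running 3'→5'. Reverse for the 5'→3' convention.

5'-GGATACGATAACCGTCTAACGAATGAGGGAGTTGGTACGGGCTTAGGCCATCAAAGTCGG-3'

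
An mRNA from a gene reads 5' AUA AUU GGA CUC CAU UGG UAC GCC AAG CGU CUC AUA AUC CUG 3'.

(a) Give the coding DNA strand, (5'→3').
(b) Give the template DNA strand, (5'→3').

(a) 5'-ATAATTGGACTCCATTGGTACGCCAAGCGTCTCATAATCCTG-3'
(b) 5′-CAGGATTATGAGACGCTTGGCGTACCAATGGAGTCCAATTAT-3′

(a) The coding strand matches the mRNA with U→T.
(b) The template strand is the reverse complement of the coding strand.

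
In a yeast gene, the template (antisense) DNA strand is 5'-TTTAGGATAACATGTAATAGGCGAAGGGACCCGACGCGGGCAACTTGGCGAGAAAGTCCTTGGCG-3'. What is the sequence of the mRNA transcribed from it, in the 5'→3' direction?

The mRNA has the sequence of the coding strand (reverse complement of the template) with T→U. Reverse complement of TTTAGGATAACATGTAATAGGCGAAGGGACCCGACGCGGGCAACTTGGCGAGAAAGTCCTTGGCG is CGCCAAGGACTTTCTCGCCAAGTTGCCCGCGTCGGGTCCCTTCGCCTATTACATGTTATCCTAAA; then T→U.

5′-CGCCAAGGACUUUCUCGCCAAGUUGCCCGCGUCGGGUCCCUUCGCCUAUUACAUGUUAUCCUAAA-3′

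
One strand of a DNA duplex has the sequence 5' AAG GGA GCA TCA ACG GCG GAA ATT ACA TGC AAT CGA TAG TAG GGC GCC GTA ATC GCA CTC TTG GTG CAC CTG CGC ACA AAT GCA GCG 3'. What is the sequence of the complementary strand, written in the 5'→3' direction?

5'-CGCTGCATTTGTGCGCAGGTGCACCAAGAGTGCGATTACGGCGCCCTACTATCGATTGCATGTAATTTCCGCCGTTGATGCTCCCTT-3'

The complement of AAGGGAGCATCAACGGCGGAAATTACATGCAATCGATAGTAGGGCGCCGTAATCGCACTCTTGGTGCACCTGCGCACAAATGCAGCG is TTCCCTCGTAGTTGCCGCCTTTAATGTACGTTAGCTATCATCCCGCGGCATTAGCGTGAGAACCACGTGGACGCGTGTTTACGTCGC (A↔T, G↔C). DNA strands are antiparallel, so the complementary strand runs 3'→5'; reversing gives the 5'→3' form.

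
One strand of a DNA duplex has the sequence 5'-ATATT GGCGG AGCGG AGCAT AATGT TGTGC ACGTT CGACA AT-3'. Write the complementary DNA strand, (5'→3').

Pairing A↔T and G↔C gives TATAACCGCCTCGCCTCGTATTACAACACGTGCAAGCTGTTA, running 3'→5'. Reverse for the 5'→3' convention.

5'-ATTGTCGAACGTGCACAACATTATGCTCCGCTCCGCCAATAT-3'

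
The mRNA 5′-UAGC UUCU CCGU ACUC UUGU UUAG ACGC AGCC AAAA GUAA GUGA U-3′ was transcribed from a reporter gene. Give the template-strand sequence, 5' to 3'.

Replace U with T to get the coding DNA strand: TAGCTTCTCCGTACTCTTGTTTAGACGCAGCCAAAAGTAAGTGAT. The template strand is its reverse complement (complement ATCGAAGAGGCATGAGAACAAATCTGCGTCGGTTTTCATTCACTA, then reverse).

5'-ATCACTTACTTTTGGCTGCGTCTAAACAAGAGTACGGAGAAGCTA-3'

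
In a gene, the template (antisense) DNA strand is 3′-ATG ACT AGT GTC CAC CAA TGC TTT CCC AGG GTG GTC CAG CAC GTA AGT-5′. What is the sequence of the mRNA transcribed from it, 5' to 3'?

5′-UACUGAUCACAGGUGGUUACGAAAGGGUCCCACCAGGUCGUGCAUUCA-3′

Reading the template 3'→5' as shown, RNA polymerase pairs each base (A→U, T→A, G↔C) to build mRNA 5'→3' directly.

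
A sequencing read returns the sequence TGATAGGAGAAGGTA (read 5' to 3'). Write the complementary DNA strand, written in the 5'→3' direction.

Pairing A↔T and G↔C gives ACTATCCTCTTCCAT, running 3'→5'. Reverse for the 5'→3' convention.

5′-TACCTTCTCCTATCA-3′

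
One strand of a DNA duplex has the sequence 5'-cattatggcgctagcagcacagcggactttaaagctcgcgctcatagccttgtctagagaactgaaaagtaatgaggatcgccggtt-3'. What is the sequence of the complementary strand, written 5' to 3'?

5'-AACCGGCGATCCTCATTACTTTTCAGTTCTCTAGACAAGGCTATGAGCGCGAGCTTTAAAGTCCGCTGTGCTGCTAGCGCCATAATG-3'

Pairing A↔T and G↔C gives GTAATACCGCGATCGTCGTGTCGCCTGAAATTTCGAGCGCGAGTATCGGAACAGATCTCTTGACTTTTCATTACTCCTAGCGGCCAA, running 3'→5'. Reverse for the 5'→3' convention.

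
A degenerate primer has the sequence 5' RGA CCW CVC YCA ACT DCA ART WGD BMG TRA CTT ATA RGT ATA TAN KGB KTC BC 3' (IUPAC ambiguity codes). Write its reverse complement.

5'-GVGAMVCMNTATATACYTATAAGTYACKVHCWAYTTGHAGTTGRGBGWGGTCY-3'

Standard pairs A↔T, G↔C; ambiguity codes pair R↔Y, M↔K, W↔W, B↔V, D↔H, N↔N. Complement (YCTGGWGBGRGTTGAHGTTYAWCHVKCAYTGAATATYCATATATNMCVMAGVG), then reverse for 5'→3'.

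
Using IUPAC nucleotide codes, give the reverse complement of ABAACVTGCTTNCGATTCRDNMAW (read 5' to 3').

Standard pairs A↔T, G↔C; ambiguity codes pair R↔Y, M↔K, W↔W, B↔V, D↔H, N↔N. Complement (TVTTGBACGAANGCTAAGYHNKTW), then reverse for 5'→3'.

5'-WTKNHYGAATCGNAAGCABGTTVT-3'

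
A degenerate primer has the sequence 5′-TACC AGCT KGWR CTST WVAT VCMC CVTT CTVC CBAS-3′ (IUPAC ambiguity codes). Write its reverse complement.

5'-STVGGBAGAABGGKGBATBWASAGYWCMAGCTGGTA-3'

Standard pairs A↔T, G↔C; ambiguity codes pair R↔Y, M↔K, W↔W, S↔S, B↔V. Complement (ATGGTCGAMCWYGASAWBTABGKGGBAAGABGGVTS), then reverse for 5'→3'.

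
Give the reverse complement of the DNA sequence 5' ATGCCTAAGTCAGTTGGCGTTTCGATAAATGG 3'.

Complement each base (A↔T, G↔C): TACGGATTCAGTCAACCGCAAAGCTATTTACC. Then reverse.

5′-CCATTTATCGAAACGCCAACTGACTTAGGCAT-3′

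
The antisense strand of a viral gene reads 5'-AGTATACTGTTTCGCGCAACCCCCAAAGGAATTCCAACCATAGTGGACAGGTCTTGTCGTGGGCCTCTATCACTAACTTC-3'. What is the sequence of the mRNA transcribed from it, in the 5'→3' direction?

5′-GAAGUUAGUGAUAGAGGCCCACGACAAGACCUGUCCACUAUGGUUGGAAUUCCUUUGGGGGUUGCGCGAAACAGUAUACU-3′

The mRNA has the sequence of the coding strand (reverse complement of the template) with T→U. Reverse complement of AGTATACTGTTTCGCGCAACCCCCAAAGGAATTCCAACCATAGTGGACAGGTCTTGTCGTGGGCCTCTATCACTAACTTC is GAAGTTAGTGATAGAGGCCCACGACAAGACCTGTCCACTATGGTTGGAATTCCTTTGGGGGTTGCGCGAAACAGTATACT; then T→U.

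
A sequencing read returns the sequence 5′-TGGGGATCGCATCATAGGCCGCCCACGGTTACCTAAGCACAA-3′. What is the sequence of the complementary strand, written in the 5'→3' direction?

5'-TTGTGCTTAGGTAACCGTGGGCGGCCTATGATGCGATCCCCA-3'

The complement of TGGGGATCGCATCATAGGCCGCCCACGGTTACCTAAGCACAA is ACCCCTAGCGTAGTATCCGGCGGGTGCCAATGGATTCGTGTT (A↔T, G↔C). DNA strands are antiparallel, so the complementary strand runs 3'→5'; reversing gives the 5'→3' form.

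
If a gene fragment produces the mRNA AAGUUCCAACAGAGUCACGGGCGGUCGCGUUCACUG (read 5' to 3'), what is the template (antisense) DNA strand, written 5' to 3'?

5'-CAGTGAACGCGACCGCCCGTGACTCTGTTGGAACTT-3'

Replace U with T to get the coding DNA strand: AAGTTCCAACAGAGTCACGGGCGGTCGCGTTCACTG. The template strand is its reverse complement (complement TTCAAGGTTGTCTCAGTGCCCGCCAGCGCAAGTGAC, then reverse).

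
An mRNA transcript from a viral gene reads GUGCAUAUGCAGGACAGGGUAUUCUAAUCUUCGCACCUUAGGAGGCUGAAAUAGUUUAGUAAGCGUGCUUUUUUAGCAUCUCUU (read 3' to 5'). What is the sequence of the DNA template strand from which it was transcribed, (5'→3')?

5'-CACGTATACGTCCTGTCCCATAAGATTAGAAGCGTGGAATCCTCCGACTTTATCAAATCATTCGCACGAAAAAATCGTAGAGAA-3'

Written 5'→3' the mRNA is UUCUCUACGAUUUUUUCGUGCGAAUGAUUUGAUAAAGUCGGAGGAUUCCACGCUUCUAAUCUUAUGGGACAGGACGUAUACGUG, so the coding DNA strand is TTCTCTACGATTTTTTCGTGCGAATGATTTGATAAAGTCGGAGGATTCCACGCTTCTAATCTTATGGGACAGGACGTATACGTG. The template is its reverse complement.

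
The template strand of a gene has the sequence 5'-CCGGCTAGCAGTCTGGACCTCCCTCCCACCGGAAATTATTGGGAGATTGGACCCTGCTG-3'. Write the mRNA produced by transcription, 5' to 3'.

5'-CAGCAGGGUCCAAUCUCCCAAUAAUUUCCGGUGGGAGGGAGGUCCAGACUGCUAGCCGG-3'

RNA polymerase reads the template 3'→5' and synthesizes mRNA 5'→3' by base-pairing (A→U, T→A, G↔C). The complement of the template is GGCCGATCGTCAGACCTGGAGGGAGGGTGGCCTTTAATAACCCTCTAACCTGGGACGAC; antiparallel, so 5'→3' the coding strand is CAGCAGGGTCCAATCTCCCAATAATTTCCGGTGGGAGGGAGGTCCAGACTGCTAGCCGG. Replace T with U for the mRNA.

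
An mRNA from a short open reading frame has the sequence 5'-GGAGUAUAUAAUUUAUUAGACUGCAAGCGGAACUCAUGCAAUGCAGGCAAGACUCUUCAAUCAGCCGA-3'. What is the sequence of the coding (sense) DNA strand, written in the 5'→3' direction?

The coding DNA strand has the same 5'→3' sequence as the mRNA with U replaced by T.

5'-GGAGTATATAATTTATTAGACTGCAAGCGGAACTCATGCAATGCAGGCAAGACTCTTCAATCAGCCGA-3'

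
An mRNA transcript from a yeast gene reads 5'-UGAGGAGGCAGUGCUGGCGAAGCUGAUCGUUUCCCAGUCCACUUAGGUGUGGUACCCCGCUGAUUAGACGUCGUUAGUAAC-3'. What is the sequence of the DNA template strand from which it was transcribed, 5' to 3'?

Replace U with T to get the coding DNA strand: TGAGGAGGCAGTGCTGGCGAAGCTGATCGTTTCCCAGTCCACTTAGGTGTGGTACCCCGCTGATTAGACGTCGTTAGTAAC. The template strand is its reverse complement (complement ACTCCTCCGTCACGACCGCTTCGACTAGCAAAGGGTCAGGTGAATCCACACCATGGGGCGACTAATCTGCAGCAATCATTG, then reverse).

5'-GTTACTAACGACGTCTAATCAGCGGGGTACCACACCTAAGTGGACTGGGAAACGATCAGCTTCGCCAGCACTGCCTCCTCA-3'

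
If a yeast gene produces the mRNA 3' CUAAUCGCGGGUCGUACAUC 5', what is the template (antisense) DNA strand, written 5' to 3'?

Written 5'→3' the mRNA is CUACAUGCUGGGCGCUAAUC, so the coding DNA strand is CTACATGCTGGGCGCTAATC. The template is its reverse complement.

5'-GATTAGCGCCCAGCATGTAG-3'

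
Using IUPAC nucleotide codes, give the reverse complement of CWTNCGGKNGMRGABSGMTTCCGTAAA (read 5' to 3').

Standard pairs A↔T, G↔C; ambiguity codes pair R↔Y, M↔K, W↔W, S↔S, B↔V, N↔N. Complement (GWANGCCMNCKYCTVSCKAAGGCATTT), then reverse for 5'→3'.

5'-TTTACGGAAKCSVTCYKCNMCCGNAWG-3'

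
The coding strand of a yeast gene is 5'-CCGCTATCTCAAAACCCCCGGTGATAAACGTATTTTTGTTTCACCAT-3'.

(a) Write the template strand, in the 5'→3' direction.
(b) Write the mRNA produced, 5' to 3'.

(a) 5'-ATGGTGAAACAAAAATACGTTTATCACCGGGGGTTTTGAGATAGCGG-3'
(b) 5′-CCGCUAUCUCAAAACCCCCGGUGAUAAACGUAUUUUUGUUUCACCAU-3′

(a) The template strand is the reverse complement of the coding strand: complement GGCGATAGAGTTTTGGGGGCCACTATTTGCATAAAAACAAAGTGGTA, then reverse.
(b) mRNA matches the coding strand with T→U.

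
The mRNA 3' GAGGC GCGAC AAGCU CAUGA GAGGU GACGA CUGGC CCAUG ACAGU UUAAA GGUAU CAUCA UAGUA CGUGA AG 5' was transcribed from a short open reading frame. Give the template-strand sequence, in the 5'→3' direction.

5'-CTCCGCGCTGTTCGAGTACTCTCCACTGCTGACCGGGTACTGTCAAATTTCCATAGTAGTATCATGCACTTC-3'

Written 5'→3' the mRNA is GAAGUGCAUGAUACUACUAUGGAAAUUUGACAGUACCCGGUCAGCAGUGGAGAGUACUCGAACAGCGCGGAG, so the coding DNA strand is GAAGTGCATGATACTACTATGGAAATTTGACAGTACCCGGTCAGCAGTGGAGAGTACTCGAACAGCGCGGAG. The template is its reverse complement.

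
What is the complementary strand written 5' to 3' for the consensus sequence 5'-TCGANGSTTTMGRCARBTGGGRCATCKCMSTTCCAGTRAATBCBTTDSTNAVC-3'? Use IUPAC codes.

5'-GBTNASHAAVGVATTYACTGGAASKGMGATGYCCCAVYTGYCKAAASCNTCGA-3'

Standard pairs A↔T, G↔C; ambiguity codes pair R↔Y, M↔K, S↔S, B↔V, D↔H, N↔N. Complement (AGCTNCSAAAKCYGTYVACCCYGTAGMGKSAAGGTCAYTTAVGVAAHSANTBG), then reverse for 5'→3'.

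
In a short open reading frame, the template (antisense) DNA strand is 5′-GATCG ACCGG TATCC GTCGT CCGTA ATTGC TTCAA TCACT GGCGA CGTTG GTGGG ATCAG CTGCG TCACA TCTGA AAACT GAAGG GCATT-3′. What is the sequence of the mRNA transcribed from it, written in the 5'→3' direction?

5'-AAUGCCCUUCAGUUUUCAGAUGUGACGCAGCUGAUCCCACCAACGUCGCCAGUGAUUGAAGCAAUUACGGACGACGGAUACCGGUCGAUC-3'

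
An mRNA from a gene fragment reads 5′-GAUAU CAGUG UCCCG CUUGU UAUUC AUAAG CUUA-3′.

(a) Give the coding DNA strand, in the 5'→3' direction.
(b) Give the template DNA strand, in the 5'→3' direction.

(a) 5'-GATATCAGTGTCCCGCTTGTTATTCATAAGCTTA-3'
(b) 5′-TAAGCTTATGAATAACAAGCGGGACACTGATATC-3′

(a) The coding strand matches the mRNA with U→T.
(b) The template strand is the reverse complement of the coding strand.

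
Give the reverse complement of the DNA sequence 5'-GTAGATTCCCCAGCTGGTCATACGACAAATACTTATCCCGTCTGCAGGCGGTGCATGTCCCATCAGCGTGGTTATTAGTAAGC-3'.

5'-GCTTACTAATAACCACGCTGATGGGACATGCACCGCCTGCAGACGGGATAAGTATTTGTCGTATGACCAGCTGGGGAATCTAC-3'

Reading the sequence 3'→5' and pairing each base (A↔T, G↔C) gives the reverse complement directly.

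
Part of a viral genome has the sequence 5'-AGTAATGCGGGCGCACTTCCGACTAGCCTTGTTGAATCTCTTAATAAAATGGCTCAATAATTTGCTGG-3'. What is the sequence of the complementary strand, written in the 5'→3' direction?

Pairing A↔T and G↔C gives TCATTACGCCCGCGTGAAGGCTGATCGGAACAACTTAGAGAATTATTTTACCGAGTTATTAAACGACC, running 3'→5'. Reverse for the 5'→3' convention.

5'-CCAGCAAATTATTGAGCCATTTTATTAAGAGATTCAACAAGGCTAGTCGGAAGTGCGCCCGCATTACT-3'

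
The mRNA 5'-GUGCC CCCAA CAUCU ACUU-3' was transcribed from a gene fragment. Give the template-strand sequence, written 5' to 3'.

Replace U with T to get the coding DNA strand: GTGCCCCCAACATCTACTT. The template strand is its reverse complement (complement CACGGGGGTTGTAGATGAA, then reverse).

5'-AAGTAGATGTTGGGGGCAC-3'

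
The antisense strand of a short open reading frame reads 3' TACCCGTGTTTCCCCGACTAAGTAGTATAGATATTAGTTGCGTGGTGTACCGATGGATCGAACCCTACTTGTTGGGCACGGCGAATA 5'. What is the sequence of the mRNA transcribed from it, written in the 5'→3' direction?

Reading the template 3'→5' as shown, RNA polymerase pairs each base (A→U, T→A, G↔C) to build mRNA 5'→3' directly.

5'-AUGGGCACAAAGGGGCUGAUUCAUCAUAUCUAUAAUCAACGCACCACAUGGCUACCUAGCUUGGGAUGAACAACCCGUGCCGCUUAU-3'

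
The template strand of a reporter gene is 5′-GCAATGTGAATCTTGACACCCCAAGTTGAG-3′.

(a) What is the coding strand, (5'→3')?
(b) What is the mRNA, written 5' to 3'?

(a) The coding strand is the reverse complement of the template: complement CGTTACACTTAGAACTGTGGGGTTCAACTC, then reverse.
(b) mRNA has the coding-strand sequence with T→U.

(a) 5'-CTCAACTTGGGGTGTCAAGATTCACATTGC-3'
(b) 5'-CUCAACUUGGGGUGUCAAGAUUCACAUUGC-3'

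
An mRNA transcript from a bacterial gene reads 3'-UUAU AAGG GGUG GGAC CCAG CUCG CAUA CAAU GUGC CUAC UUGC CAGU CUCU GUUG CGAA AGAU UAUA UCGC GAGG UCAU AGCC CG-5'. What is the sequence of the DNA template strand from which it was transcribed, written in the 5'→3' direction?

5'-AATATTCCCCACCCTGGGTCGAGCGTATGTTACACGGATGAACGGTCAGAGACAACGCTTTCTAATATAGCGCTCCAGTATCGGGC-3'

Written 5'→3' the mRNA is GCCCGAUACUGGAGCGCUAUAUUAGAAAGCGUUGUCUCUGACCGUUCAUCCGUGUAACAUACGCUCGACCCAGGGUGGGGAAUAUU, so the coding DNA strand is GCCCGATACTGGAGCGCTATATTAGAAAGCGTTGTCTCTGACCGTTCATCCGTGTAACATACGCTCGACCCAGGGTGGGGAATATT. The template is its reverse complement.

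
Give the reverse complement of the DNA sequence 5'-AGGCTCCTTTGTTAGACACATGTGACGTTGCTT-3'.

Complement each base (A↔T, G↔C): TCCGAGGAAACAATCTGTGTACACTGCAACGAA. Then reverse.

5'-AAGCAACGTCACATGTGTCTAACAAAGGAGCCT-3'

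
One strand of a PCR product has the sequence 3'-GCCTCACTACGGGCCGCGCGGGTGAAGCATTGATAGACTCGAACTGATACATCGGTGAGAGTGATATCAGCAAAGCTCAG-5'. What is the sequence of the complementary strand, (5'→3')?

The strand is given 3'→5', so its complement runs 5'→3' in the same left-to-right order: pair each base A↔T, G↔C.

5′-CGGAGTGATGCCCGGCGCGCCCACTTCGTAACTATCTGAGCTTGACTATGTAGCCACTCTCACTATAGTCGTTTCGAGTC-3′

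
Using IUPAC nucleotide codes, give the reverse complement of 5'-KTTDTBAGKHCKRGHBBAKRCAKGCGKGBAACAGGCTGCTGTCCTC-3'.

5'-GAGGACAGCAGCCTGTTVCMCGCMTGYMTVVDCYMGDMCTVAHAAM-3'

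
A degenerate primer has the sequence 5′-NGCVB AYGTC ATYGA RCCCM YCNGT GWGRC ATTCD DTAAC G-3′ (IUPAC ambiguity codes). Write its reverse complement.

Standard pairs A↔T, G↔C; ambiguity codes pair R↔Y, M↔K, W↔W, B↔V, D↔H, N↔N. Complement (NCGBVTRCAGTARCTYGGGKRGNCACWCYGTAAGHHATTGC), then reverse for 5'→3'.

5'-CGTTAHHGAATGYCWCACNGRKGGGYTCRATGACRTVBGCN-3'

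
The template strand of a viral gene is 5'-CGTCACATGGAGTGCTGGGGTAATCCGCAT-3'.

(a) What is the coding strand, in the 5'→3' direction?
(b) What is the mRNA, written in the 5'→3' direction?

(a) 5'-ATGCGGATTACCCCAGCACTCCATGTGACG-3'
(b) 5'-AUGCGGAUUACCCCAGCACUCCAUGUGACG-3'

(a) The coding strand is the reverse complement of the template: complement GCAGTGTACCTCACGACCCCATTAGGCGTA, then reverse.
(b) mRNA has the coding-strand sequence with T→U.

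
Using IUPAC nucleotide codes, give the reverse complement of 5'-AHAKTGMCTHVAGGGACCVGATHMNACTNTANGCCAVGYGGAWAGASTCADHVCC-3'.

5′-GGBDHTGASTCTWTCCRCBTGGCNTANAGTNKDATCBGGTCCCTBDAGKCAMTDT-3′

Standard pairs A↔T, G↔C; ambiguity codes pair Y↔R, M↔K, W↔W, S↔S, D↔H, V↔B, N↔N. Complement (TDTMACKGADBTCCCTGGBCTADKNTGANATNCGGTBCRCCTWTCTSAGTHDBGG), then reverse for 5'→3'.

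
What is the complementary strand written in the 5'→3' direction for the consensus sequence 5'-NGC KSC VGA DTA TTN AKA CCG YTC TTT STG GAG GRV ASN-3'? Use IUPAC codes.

Standard pairs A↔T, G↔C; ambiguity codes pair R↔Y, K↔M, S↔S, D↔H, V↔B, N↔N. Complement (NCGMSGBCTHATAANTMTGGCRAGAAASACCTCCYBTSN), then reverse for 5'→3'.

5'-NSTBYCCTCCASAAAGARCGGTMTNAATAHTCBGSMGCN-3'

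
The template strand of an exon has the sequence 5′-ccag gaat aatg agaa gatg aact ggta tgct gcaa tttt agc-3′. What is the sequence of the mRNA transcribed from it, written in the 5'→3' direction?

RNA polymerase reads the template 3'→5' and synthesizes mRNA 5'→3' by base-pairing (A→U, T→A, G↔C). The complement of the template is GGTCCTTATTACTCTTCTACTTGACCATACGACGTTAAAATCG; antiparallel, so 5'→3' the coding strand is GCTAAAATTGCAGCATACCAGTTCATCTTCTCATTATTCCTGG. Replace T with U for the mRNA.

5'-GCUAAAAUUGCAGCAUACCAGUUCAUCUUCUCAUUAUUCCUGG-3'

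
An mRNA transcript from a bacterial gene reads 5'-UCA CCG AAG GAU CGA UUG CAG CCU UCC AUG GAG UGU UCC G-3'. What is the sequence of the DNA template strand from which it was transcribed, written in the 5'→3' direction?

5'-CGGAACACTCCATGGAAGGCTGCAATCGATCCTTCGGTGA-3'

Replace U with T to get the coding DNA strand: TCACCGAAGGATCGATTGCAGCCTTCCATGGAGTGTTCCG. The template strand is its reverse complement (complement AGTGGCTTCCTAGCTAACGTCGGAAGGTACCTCACAAGGC, then reverse).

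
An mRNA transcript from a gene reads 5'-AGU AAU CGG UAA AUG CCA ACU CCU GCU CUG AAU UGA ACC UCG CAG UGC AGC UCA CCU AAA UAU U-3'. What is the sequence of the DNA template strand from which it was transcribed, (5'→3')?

5'-AATATTTAGGTGAGCTGCACTGCGAGGTTCAATTCAGAGCAGGAGTTGGCATTTACCGATTACT-3'

Replace U with T to get the coding DNA strand: AGTAATCGGTAAATGCCAACTCCTGCTCTGAATTGAACCTCGCAGTGCAGCTCACCTAAATATT. The template strand is its reverse complement (complement TCATTAGCCATTTACGGTTGAGGACGAGACTTAACTTGGAGCGTCACGTCGAGTGGATTTATAA, then reverse).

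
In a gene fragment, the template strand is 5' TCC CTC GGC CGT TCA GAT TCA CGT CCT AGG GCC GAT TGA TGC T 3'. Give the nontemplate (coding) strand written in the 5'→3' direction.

The coding strand is complementary and antiparallel to the template: take the complement (A↔T, G↔C) and reverse.

5'-AGCATCAATCGGCCCTAGGACGTGAATCTGAACGGCCGAGGGA-3'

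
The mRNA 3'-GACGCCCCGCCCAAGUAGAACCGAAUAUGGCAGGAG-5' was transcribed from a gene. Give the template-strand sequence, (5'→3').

Written 5'→3' the mRNA is GAGGACGGUAUAAGCCAAGAUGAACCCGCCCCGCAG, so the coding DNA strand is GAGGACGGTATAAGCCAAGATGAACCCGCCCCGCAG. The template is its reverse complement.

5'-CTGCGGGGCGGGTTCATCTTGGCTTATACCGTCCTC-3'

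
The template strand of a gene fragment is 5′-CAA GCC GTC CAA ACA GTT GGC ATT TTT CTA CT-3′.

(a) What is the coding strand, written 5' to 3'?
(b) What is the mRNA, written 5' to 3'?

(a) 5'-AGTAGAAAAATGCCAACTGTTTGGACGGCTTG-3'
(b) 5′-AGUAGAAAAAUGCCAACUGUUUGGACGGCUUG-3′

(a) The coding strand is the reverse complement of the template: complement GTTCGGCAGGTTTGTCAACCGTAAAAAGATGA, then reverse.
(b) mRNA has the coding-strand sequence with T→U.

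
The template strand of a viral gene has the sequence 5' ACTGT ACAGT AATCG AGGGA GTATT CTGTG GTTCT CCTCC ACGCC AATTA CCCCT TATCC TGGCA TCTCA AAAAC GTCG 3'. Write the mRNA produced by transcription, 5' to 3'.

5'-CGACGUUUUUGAGAUGCCAGGAUAAGGGGUAAUUGGCGUGGAGGAGAACCACAGAAUACUCCCUCGAUUACUGUACAGU-3'

RNA polymerase reads the template 3'→5' and synthesizes mRNA 5'→3' by base-pairing (A→U, T→A, G↔C). The complement of the template is TGACATGTCATTAGCTCCCTCATAAGACACCAAGAGGAGGTGCGGTTAATGGGGAATAGGACCGTAGAGTTTTTGCAGC; antiparallel, so 5'→3' the coding strand is CGACGTTTTTGAGATGCCAGGATAAGGGGTAATTGGCGTGGAGGAGAACCACAGAATACTCCCTCGATTACTGTACAGT. Replace T with U for the mRNA.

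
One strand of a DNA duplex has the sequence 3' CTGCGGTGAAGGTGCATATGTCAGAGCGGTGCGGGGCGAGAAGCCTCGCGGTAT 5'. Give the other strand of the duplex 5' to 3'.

5′-GACGCCACTTCCACGTATACAGTCTCGCCACGCCCCGCTCTTCGGAGCGCCATA-3′

The strand is given 3'→5', so its complement runs 5'→3' in the same left-to-right order: pair each base A↔T, G↔C.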